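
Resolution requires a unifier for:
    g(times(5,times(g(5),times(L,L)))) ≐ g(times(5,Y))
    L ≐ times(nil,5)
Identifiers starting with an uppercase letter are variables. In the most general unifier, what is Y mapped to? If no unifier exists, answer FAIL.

Decompose g/1: times(5,times(g(5),times(L,L))) ≐ times(5,Y).
Decompose times/2: 5 ≐ 5,  times(g(5),times(L,L)) ≐ Y.
Delete trivial equation 5 ≐ 5.
Bind Y := times(g(5),times(L,L)); no other remaining equation mentions Y.
Bind L := times(nil,5). Substituting into the earlier binding gives Y := times(g(5),times(times(nil,5),times(nil,5))).
MGU = { Y -> times(g(5),times(times(nil,5),times(nil,5))), L -> times(nil,5) }, so Y -> times(g(5),times(times(nil,5),times(nil,5))).

times(g(5),times(times(nil,5),times(nil,5)))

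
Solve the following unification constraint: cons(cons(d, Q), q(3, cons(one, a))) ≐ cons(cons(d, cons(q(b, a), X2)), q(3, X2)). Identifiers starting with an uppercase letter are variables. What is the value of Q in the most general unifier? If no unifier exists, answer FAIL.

cons(q(b, a), cons(one, a))

Decompose cons/2: cons(d, Q) ≐ cons(d, cons(q(b, a), X2)),  q(3, cons(one, a)) ≐ q(3, X2).
Decompose cons/2: d ≐ d,  Q ≐ cons(q(b, a), X2).
Delete trivial equation d ≐ d.
Bind Q := cons(q(b, a), X2); no other remaining equation mentions Q.
Decompose q/2: 3 ≐ 3,  cons(one, a) ≐ X2.
Delete trivial equation 3 ≐ 3.
Bind X2 := cons(one, a). Substituting into the earlier binding gives Q := cons(q(b, a), cons(one, a)).
MGU = { Q := cons(q(b, a), cons(one, a)), X2 := cons(one, a) }, so Q := cons(q(b, a), cons(one, a)).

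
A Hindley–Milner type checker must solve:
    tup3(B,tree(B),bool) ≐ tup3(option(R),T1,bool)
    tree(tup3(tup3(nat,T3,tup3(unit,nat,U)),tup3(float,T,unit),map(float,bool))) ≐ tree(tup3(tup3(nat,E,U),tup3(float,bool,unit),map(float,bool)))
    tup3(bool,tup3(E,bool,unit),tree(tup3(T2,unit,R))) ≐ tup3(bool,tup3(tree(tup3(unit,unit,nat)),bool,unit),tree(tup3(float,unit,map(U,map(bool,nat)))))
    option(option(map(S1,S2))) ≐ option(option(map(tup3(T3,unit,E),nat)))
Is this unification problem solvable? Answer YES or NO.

NO

Decompose tup3/3: B ≐ option(R),  tree(B) ≐ T1,  bool ≐ bool.
Bind B := option(R); substituting into the one remaining equation that mentions B gives: tree(option(R)) ≐ T1.
Bind T1 := tree(option(R)); no other remaining equation mentions T1.
Delete trivial equation bool ≐ bool.
Decompose tree/1: tup3(tup3(nat,T3,tup3(unit,nat,U)),tup3(float,T,unit),map(float,bool)) ≐ tup3(tup3(nat,E,U),tup3(float,bool,unit),map(float,bool)).
Decompose tup3/3: tup3(nat,T3,tup3(unit,nat,U)) ≐ tup3(nat,E,U),  tup3(float,T,unit) ≐ tup3(float,bool,unit),  map(float,bool) ≐ map(float,bool).
Decompose tup3/3: nat ≐ nat,  T3 ≐ E,  tup3(unit,nat,U) ≐ U.
Delete trivial equation nat ≐ nat.
Bind T3 := E; substituting into the one remaining equation that mentions T3 gives: option(option(map(S1,S2))) ≐ option(option(map(tup3(E,unit,E),nat))).
Occurs check fails: U occurs in tup3(unit,nat,U); the equation U ≐ tup3(unit,nat,U) has no finite solution.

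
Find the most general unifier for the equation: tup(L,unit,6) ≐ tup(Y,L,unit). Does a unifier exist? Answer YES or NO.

NO

Decompose tup/3: L ≐ Y,  unit ≐ L,  6 ≐ unit.
Bind L := Y; substituting into the one remaining equation that mentions L gives: unit ≐ Y.
Bind Y := unit; no other remaining equation mentions Y. Substituting into the earlier binding gives L := unit.
Clash: constants 6 and unit differ; no unifier exists.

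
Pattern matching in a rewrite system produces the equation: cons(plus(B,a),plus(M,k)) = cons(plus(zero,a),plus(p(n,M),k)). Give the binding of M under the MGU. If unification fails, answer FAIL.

FAIL

Decompose cons/2: plus(B,a) = plus(zero,a),  plus(M,k) = plus(p(n,M),k).
Decompose plus/2: B = zero,  a = a.
Bind B := zero; no other remaining equation mentions B.
Delete trivial equation a = a.
Decompose plus/2: M = p(n,M),  k = k.
Occurs check fails: M occurs in p(n,M); the equation M = p(n,M) has no finite solution.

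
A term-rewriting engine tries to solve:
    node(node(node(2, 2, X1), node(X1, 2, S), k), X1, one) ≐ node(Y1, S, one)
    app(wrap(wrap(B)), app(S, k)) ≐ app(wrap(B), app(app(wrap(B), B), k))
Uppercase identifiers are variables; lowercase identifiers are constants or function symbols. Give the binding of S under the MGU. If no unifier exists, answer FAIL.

Decompose node/3: node(node(2, 2, X1), node(X1, 2, S), k) ≐ Y1,  X1 ≐ S,  one ≐ one.
Bind Y1 := node(node(2, 2, X1), node(X1, 2, S), k); no other remaining equation mentions Y1.
Bind X1 := S; no other remaining equation mentions X1. Substituting into the earlier binding gives Y1 := node(node(2, 2, S), node(S, 2, S), k).
Delete trivial equation one ≐ one.
Decompose app/2: wrap(wrap(B)) ≐ wrap(B),  app(S, k) ≐ app(app(wrap(B), B), k).
Decompose wrap/1: wrap(B) ≐ B.
Occurs check fails: B occurs in wrap(B); the equation B ≐ wrap(B) has no finite solution.

FAIL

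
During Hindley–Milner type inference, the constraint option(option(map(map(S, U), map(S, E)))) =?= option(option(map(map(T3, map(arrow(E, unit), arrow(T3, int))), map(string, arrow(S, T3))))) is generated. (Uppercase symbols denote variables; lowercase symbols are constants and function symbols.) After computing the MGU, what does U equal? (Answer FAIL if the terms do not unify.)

map(arrow(arrow(string, string), unit), arrow(string, int))

Decompose option/1: option(map(map(S, U), map(S, E))) =?= option(map(map(T3, map(arrow(E, unit), arrow(T3, int))), map(string, arrow(S, T3)))).
Decompose option/1: map(map(S, U), map(S, E)) =?= map(map(T3, map(arrow(E, unit), arrow(T3, int))), map(string, arrow(S, T3))).
Decompose map/2: map(S, U) =?= map(T3, map(arrow(E, unit), arrow(T3, int))),  map(S, E) =?= map(string, arrow(S, T3)).
Decompose map/2: S =?= T3,  U =?= map(arrow(E, unit), arrow(T3, int)).
Bind S := T3; substituting into the one remaining equation that mentions S gives: map(T3, E) =?= map(string, arrow(T3, T3)).
Bind U := map(arrow(E, unit), arrow(T3, int)); no other remaining equation mentions U.
Decompose map/2: T3 =?= string,  E =?= arrow(T3, T3).
Bind T3 := string; substituting into the remaining equation gives: E =?= arrow(string, string). Substituting into the earlier bindings gives S := string, U := map(arrow(E, unit), arrow(string, int)).
Bind E := arrow(string, string). Substituting into the earlier binding gives U := map(arrow(arrow(string, string), unit), arrow(string, int)).
MGU = { S := string, U := map(arrow(arrow(string, string), unit), arrow(string, int)), T3 := string, E := arrow(string, string) }, so U := map(arrow(arrow(string, string), unit), arrow(string, int)).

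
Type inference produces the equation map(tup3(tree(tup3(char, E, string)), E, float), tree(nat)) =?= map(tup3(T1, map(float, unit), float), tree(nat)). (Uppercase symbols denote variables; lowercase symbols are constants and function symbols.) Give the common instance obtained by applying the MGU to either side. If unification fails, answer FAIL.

map(tup3(tree(tup3(char, map(float, unit), string)), map(float, unit), float), tree(nat))

Decompose map/2: tup3(tree(tup3(char, E, string)), E, float) =?= tup3(T1, map(float, unit), float),  tree(nat) =?= tree(nat).
Decompose tup3/3: tree(tup3(char, E, string)) =?= T1,  E =?= map(float, unit),  float =?= float.
Bind T1 := tree(tup3(char, E, string)); no other remaining equation mentions T1.
Bind E := map(float, unit); no other remaining equation mentions E. Substituting into the earlier binding gives T1 := tree(tup3(char, map(float, unit), string)).
Delete trivial equation float =?= float.
Delete trivial equation tree(nat) =?= tree(nat).
Applying the MGU to either side gives map(tup3(tree(tup3(char, map(float, unit), string)), map(float, unit), float), tree(nat)).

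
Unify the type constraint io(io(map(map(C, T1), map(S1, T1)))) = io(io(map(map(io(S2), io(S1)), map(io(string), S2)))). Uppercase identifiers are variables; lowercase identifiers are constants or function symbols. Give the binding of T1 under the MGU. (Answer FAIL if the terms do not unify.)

io(io(string))

Decompose io/1: io(map(map(C, T1), map(S1, T1))) = io(map(map(io(S2), io(S1)), map(io(string), S2))).
Decompose io/1: map(map(C, T1), map(S1, T1)) = map(map(io(S2), io(S1)), map(io(string), S2)).
Decompose map/2: map(C, T1) = map(io(S2), io(S1)),  map(S1, T1) = map(io(string), S2).
Decompose map/2: C = io(S2),  T1 = io(S1).
Bind C := io(S2); no other remaining equation mentions C.
Bind T1 := io(S1); substituting into the remaining equation gives: map(S1, io(S1)) = map(io(string), S2).
Decompose map/2: S1 = io(string),  io(S1) = S2.
Bind S1 := io(string); substituting into the remaining equation gives: io(io(string)) = S2. Substituting into the earlier binding gives T1 := io(io(string)).
Bind S2 := io(io(string)). Substituting into the earlier binding gives C := io(io(io(string))).
MGU = { C := io(io(io(string))), T1 := io(io(string)), S1 := io(string), S2 := io(io(string)) }, so T1 := io(io(string)).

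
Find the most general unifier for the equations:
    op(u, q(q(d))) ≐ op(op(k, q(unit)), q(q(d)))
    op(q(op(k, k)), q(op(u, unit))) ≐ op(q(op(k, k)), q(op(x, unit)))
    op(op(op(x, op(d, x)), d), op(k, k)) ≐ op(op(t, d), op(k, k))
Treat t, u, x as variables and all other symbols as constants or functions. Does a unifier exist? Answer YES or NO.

YES

Decompose op/2: u ≐ op(k, q(unit)),  q(q(d)) ≐ q(q(d)).
Bind u := op(k, q(unit)); substituting into the one remaining equation that mentions u gives: op(q(op(k, k)), q(op(op(k, q(unit)), unit))) ≐ op(q(op(k, k)), q(op(x, unit))).
Delete trivial equation q(q(d)) ≐ q(q(d)).
Decompose op/2: q(op(k, k)) ≐ q(op(k, k)),  q(op(op(k, q(unit)), unit)) ≐ q(op(x, unit)).
Delete trivial equation q(op(k, k)) ≐ q(op(k, k)).
Decompose q/1: op(op(k, q(unit)), unit) ≐ op(x, unit).
Decompose op/2: op(k, q(unit)) ≐ x,  unit ≐ unit.
Bind x := op(k, q(unit)); substituting into the one remaining equation that mentions x gives: op(op(op(op(k, q(unit)), op(d, op(k, q(unit)))), d), op(k, k)) ≐ op(op(t, d), op(k, k)).
Delete trivial equation unit ≐ unit.
Decompose op/2: op(op(op(k, q(unit)), op(d, op(k, q(unit)))), d) ≐ op(t, d),  op(k, k) ≐ op(k, k).
Decompose op/2: op(op(k, q(unit)), op(d, op(k, q(unit)))) ≐ t,  d ≐ d.
Bind t := op(op(k, q(unit)), op(d, op(k, q(unit)))); no other remaining equation mentions t.
Delete trivial equation d ≐ d.
Delete trivial equation op(k, k) ≐ op(k, k).
No equations remain and no clash or occurs-check failure arose, so a unifier exists.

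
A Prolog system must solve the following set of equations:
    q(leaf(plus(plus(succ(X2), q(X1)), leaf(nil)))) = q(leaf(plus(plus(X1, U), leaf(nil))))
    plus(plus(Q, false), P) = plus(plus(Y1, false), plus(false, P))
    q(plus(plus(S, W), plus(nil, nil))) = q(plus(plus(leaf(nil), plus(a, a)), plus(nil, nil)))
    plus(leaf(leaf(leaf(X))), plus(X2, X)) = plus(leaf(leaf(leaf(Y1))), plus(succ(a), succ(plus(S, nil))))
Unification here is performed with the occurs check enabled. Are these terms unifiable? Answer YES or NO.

NO

Decompose q/1: leaf(plus(plus(succ(X2), q(X1)), leaf(nil))) = leaf(plus(plus(X1, U), leaf(nil))).
Decompose leaf/1: plus(plus(succ(X2), q(X1)), leaf(nil)) = plus(plus(X1, U), leaf(nil)).
Decompose plus/2: plus(succ(X2), q(X1)) = plus(X1, U),  leaf(nil) = leaf(nil).
Decompose plus/2: succ(X2) = X1,  q(X1) = U.
Bind X1 := succ(X2); substituting into the one remaining equation that mentions X1 gives: q(succ(X2)) = U.
Bind U := q(succ(X2)); no other remaining equation mentions U.
Delete trivial equation leaf(nil) = leaf(nil).
Decompose plus/2: plus(Q, false) = plus(Y1, false),  P = plus(false, P).
Decompose plus/2: Q = Y1,  false = false.
Bind Q := Y1; no other remaining equation mentions Q.
Delete trivial equation false = false.
Occurs check fails: P occurs in plus(false, P); the equation P = plus(false, P) has no finite solution.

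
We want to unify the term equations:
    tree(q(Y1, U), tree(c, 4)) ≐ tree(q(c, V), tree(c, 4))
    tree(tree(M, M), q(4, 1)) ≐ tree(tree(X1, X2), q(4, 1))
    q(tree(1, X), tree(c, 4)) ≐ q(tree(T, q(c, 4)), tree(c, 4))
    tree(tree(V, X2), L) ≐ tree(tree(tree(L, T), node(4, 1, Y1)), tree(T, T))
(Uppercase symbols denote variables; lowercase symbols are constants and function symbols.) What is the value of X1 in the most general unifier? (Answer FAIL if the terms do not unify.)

Decompose tree/2: q(Y1, U) ≐ q(c, V),  tree(c, 4) ≐ tree(c, 4).
Decompose q/2: Y1 ≐ c,  U ≐ V.
Bind Y1 := c; substituting into the one remaining equation that mentions Y1 gives: tree(tree(V, X2), L) ≐ tree(tree(tree(L, T), node(4, 1, c)), tree(T, T)).
Bind U := V; no other remaining equation mentions U.
Delete trivial equation tree(c, 4) ≐ tree(c, 4).
Decompose tree/2: tree(M, M) ≐ tree(X1, X2),  q(4, 1) ≐ q(4, 1).
Decompose tree/2: M ≐ X1,  M ≐ X2.
Bind M := X1; substituting into the one remaining equation that mentions M gives: X1 ≐ X2.
Bind X1 := X2; no other remaining equation mentions X1. Substituting into the earlier binding gives M := X2.
Delete trivial equation q(4, 1) ≐ q(4, 1).
Decompose q/2: tree(1, X) ≐ tree(T, q(c, 4)),  tree(c, 4) ≐ tree(c, 4).
Decompose tree/2: 1 ≐ T,  X ≐ q(c, 4).
Bind T := 1; substituting into the one remaining equation that mentions T gives: tree(tree(V, X2), L) ≐ tree(tree(tree(L, 1), node(4, 1, c)), tree(1, 1)).
Bind X := q(c, 4); no other remaining equation mentions X.
Delete trivial equation tree(c, 4) ≐ tree(c, 4).
Decompose tree/2: tree(V, X2) ≐ tree(tree(L, 1), node(4, 1, c)),  L ≐ tree(1, 1).
Decompose tree/2: V ≐ tree(L, 1),  X2 ≐ node(4, 1, c).
Bind V := tree(L, 1); no other remaining equation mentions V. Substituting into the earlier binding gives U := tree(L, 1).
Bind X2 := node(4, 1, c); no other remaining equation mentions X2. Substituting into the earlier bindings gives M := node(4, 1, c), X1 := node(4, 1, c).
Bind L := tree(1, 1). Substituting into the earlier bindings gives U := tree(tree(1, 1), 1), V := tree(tree(1, 1), 1).
MGU = { Y1 ↦ c, U ↦ tree(tree(1, 1), 1), M ↦ node(4, 1, c), X1 ↦ node(4, 1, c), T ↦ 1, X ↦ q(c, 4), V ↦ tree(tree(1, 1), 1), X2 ↦ node(4, 1, c), L ↦ tree(1, 1) }, so X1 ↦ node(4, 1, c).

node(4, 1, c)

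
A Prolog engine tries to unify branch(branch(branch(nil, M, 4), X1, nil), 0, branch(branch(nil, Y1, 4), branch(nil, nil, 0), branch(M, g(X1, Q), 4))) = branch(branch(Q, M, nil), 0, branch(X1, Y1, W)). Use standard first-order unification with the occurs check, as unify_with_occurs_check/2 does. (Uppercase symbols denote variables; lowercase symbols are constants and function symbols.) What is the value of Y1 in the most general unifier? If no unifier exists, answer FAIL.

Decompose branch/3: branch(branch(nil, M, 4), X1, nil) = branch(Q, M, nil),  0 = 0,  branch(branch(nil, Y1, 4), branch(nil, nil, 0), branch(M, g(X1, Q), 4)) = branch(X1, Y1, W).
Decompose branch/3: branch(nil, M, 4) = Q,  X1 = M,  nil = nil.
Bind Q := branch(nil, M, 4); substituting into the one remaining equation that mentions Q gives: branch(branch(nil, Y1, 4), branch(nil, nil, 0), branch(M, g(X1, branch(nil, M, 4)), 4)) = branch(X1, Y1, W).
Bind X1 := M; substituting into the one remaining equation that mentions X1 gives: branch(branch(nil, Y1, 4), branch(nil, nil, 0), branch(M, g(M, branch(nil, M, 4)), 4)) = branch(M, Y1, W).
Delete trivial equation nil = nil.
Delete trivial equation 0 = 0.
Decompose branch/3: branch(nil, Y1, 4) = M,  branch(nil, nil, 0) = Y1,  branch(M, g(M, branch(nil, M, 4)), 4) = W.
Bind M := branch(nil, Y1, 4); substituting into the one remaining equation that mentions M gives: branch(branch(nil, Y1, 4), g(branch(nil, Y1, 4), branch(nil, branch(nil, Y1, 4), 4)), 4) = W. Substituting into the earlier bindings gives Q := branch(nil, branch(nil, Y1, 4), 4), X1 := branch(nil, Y1, 4).
Bind Y1 := branch(nil, nil, 0); substituting into the remaining equation gives: branch(branch(nil, branch(nil, nil, 0), 4), g(branch(nil, branch(nil, nil, 0), 4), branch(nil, branch(nil, branch(nil, nil, 0), 4), 4)), 4) = W. Substituting into the earlier bindings gives Q := branch(nil, branch(nil, branch(nil, nil, 0), 4), 4), X1 := branch(nil, branch(nil, nil, 0), 4), M := branch(nil, branch(nil, nil, 0), 4).
Bind W := branch(branch(nil, branch(nil, nil, 0), 4), g(branch(nil, branch(nil, nil, 0), 4), branch(nil, branch(nil, branch(nil, nil, 0), 4), 4)), 4).
MGU = { Q -> branch(nil, branch(nil, branch(nil, nil, 0), 4), 4), X1 -> branch(nil, branch(nil, nil, 0), 4), M -> branch(nil, branch(nil, nil, 0), 4), Y1 -> branch(nil, nil, 0), W -> branch(branch(nil, branch(nil, nil, 0), 4), g(branch(nil, branch(nil, nil, 0), 4), branch(nil, branch(nil, branch(nil, nil, 0), 4), 4)), 4) }, so Y1 -> branch(nil, nil, 0).

branch(nil, nil, 0)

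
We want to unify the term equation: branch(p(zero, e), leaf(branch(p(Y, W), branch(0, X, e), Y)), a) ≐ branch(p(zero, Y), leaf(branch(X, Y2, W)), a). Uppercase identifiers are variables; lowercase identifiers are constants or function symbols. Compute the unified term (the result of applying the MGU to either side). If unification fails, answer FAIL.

Decompose branch/3: p(zero, e) ≐ p(zero, Y),  leaf(branch(p(Y, W), branch(0, X, e), Y)) ≐ leaf(branch(X, Y2, W)),  a ≐ a.
Decompose p/2: zero ≐ zero,  e ≐ Y.
Delete trivial equation zero ≐ zero.
Bind Y := e; substituting into the one remaining equation that mentions Y gives: leaf(branch(p(e, W), branch(0, X, e), e)) ≐ leaf(branch(X, Y2, W)).
Decompose leaf/1: branch(p(e, W), branch(0, X, e), e) ≐ branch(X, Y2, W).
Decompose branch/3: p(e, W) ≐ X,  branch(0, X, e) ≐ Y2,  e ≐ W.
Bind X := p(e, W); substituting into the one remaining equation that mentions X gives: branch(0, p(e, W), e) ≐ Y2.
Bind Y2 := branch(0, p(e, W), e); no other remaining equation mentions Y2.
Bind W := e; no other remaining equation mentions W. Substituting into the earlier bindings gives X := p(e, e), Y2 := branch(0, p(e, e), e).
Delete trivial equation a ≐ a.
Applying the MGU to either side gives branch(p(zero, e), leaf(branch(p(e, e), branch(0, p(e, e), e), e)), a).

branch(p(zero, e), leaf(branch(p(e, e), branch(0, p(e, e), e), e)), a)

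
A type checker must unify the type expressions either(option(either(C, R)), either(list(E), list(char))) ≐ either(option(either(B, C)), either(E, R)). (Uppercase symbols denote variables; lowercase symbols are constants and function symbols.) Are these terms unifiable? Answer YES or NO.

Decompose either/2: option(either(C, R)) ≐ option(either(B, C)),  either(list(E), list(char)) ≐ either(E, R).
Decompose option/1: either(C, R) ≐ either(B, C).
Decompose either/2: C ≐ B,  R ≐ C.
Bind C := B; substituting into the one remaining equation that mentions C gives: R ≐ B.
Bind R := B; substituting into the remaining equation gives: either(list(E), list(char)) ≐ either(E, B).
Decompose either/2: list(E) ≐ E,  list(char) ≐ B.
Occurs check fails: E occurs in list(E); the equation E ≐ list(E) has no finite solution.

NO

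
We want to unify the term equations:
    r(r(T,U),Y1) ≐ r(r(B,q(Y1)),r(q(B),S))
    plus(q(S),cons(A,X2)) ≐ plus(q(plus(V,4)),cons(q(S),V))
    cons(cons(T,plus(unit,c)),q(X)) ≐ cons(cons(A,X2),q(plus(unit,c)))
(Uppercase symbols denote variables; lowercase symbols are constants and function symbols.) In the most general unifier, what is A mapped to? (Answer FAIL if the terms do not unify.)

Decompose r/2: r(T,U) ≐ r(B,q(Y1)),  Y1 ≐ r(q(B),S).
Decompose r/2: T ≐ B,  U ≐ q(Y1).
Bind T := B; substituting into the one remaining equation that mentions T gives: cons(cons(B,plus(unit,c)),q(X)) ≐ cons(cons(A,X2),q(plus(unit,c))).
Bind U := q(Y1); no other remaining equation mentions U.
Bind Y1 := r(q(B),S); no other remaining equation mentions Y1. Substituting into the earlier binding gives U := q(r(q(B),S)).
Decompose plus/2: q(S) ≐ q(plus(V,4)),  cons(A,X2) ≐ cons(q(S),V).
Decompose q/1: S ≐ plus(V,4).
Bind S := plus(V,4); substituting into the one remaining equation that mentions S gives: cons(A,X2) ≐ cons(q(plus(V,4)),V). Substituting into the earlier bindings gives U := q(r(q(B),plus(V,4))), Y1 := r(q(B),plus(V,4)).
Decompose cons/2: A ≐ q(plus(V,4)),  X2 ≐ V.
Bind A := q(plus(V,4)); substituting into the one remaining equation that mentions A gives: cons(cons(B,plus(unit,c)),q(X)) ≐ cons(cons(q(plus(V,4)),X2),q(plus(unit,c))).
Bind X2 := V; substituting into the remaining equation gives: cons(cons(B,plus(unit,c)),q(X)) ≐ cons(cons(q(plus(V,4)),V),q(plus(unit,c))).
Decompose cons/2: cons(B,plus(unit,c)) ≐ cons(q(plus(V,4)),V),  q(X) ≐ q(plus(unit,c)).
Decompose cons/2: B ≐ q(plus(V,4)),  plus(unit,c) ≐ V.
Bind B := q(plus(V,4)); no other remaining equation mentions B. Substituting into the earlier bindings gives T := q(plus(V,4)), U := q(r(q(q(plus(V,4))),plus(V,4))), Y1 := r(q(q(plus(V,4))),plus(V,4)).
Bind V := plus(unit,c); no other remaining equation mentions V. Substituting into the earlier bindings gives T := q(plus(plus(unit,c),4)), U := q(r(q(q(plus(plus(unit,c),4))),plus(plus(unit,c),4))), Y1 := r(q(q(plus(plus(unit,c),4))),plus(plus(unit,c),4)), S := plus(plus(unit,c),4), A := q(plus(plus(unit,c),4)), X2 := plus(unit,c), B := q(plus(plus(unit,c),4)).
Decompose q/1: X ≐ plus(unit,c).
Bind X := plus(unit,c).
MGU = { T -> q(plus(plus(unit,c),4)), U -> q(r(q(q(plus(plus(unit,c),4))),plus(plus(unit,c),4))), Y1 -> r(q(q(plus(plus(unit,c),4))),plus(plus(unit,c),4)), S -> plus(plus(unit,c),4), A -> q(plus(plus(unit,c),4)), X2 -> plus(unit,c), B -> q(plus(plus(unit,c),4)), V -> plus(unit,c), X -> plus(unit,c) }, so A -> q(plus(plus(unit,c),4)).

q(plus(plus(unit,c),4))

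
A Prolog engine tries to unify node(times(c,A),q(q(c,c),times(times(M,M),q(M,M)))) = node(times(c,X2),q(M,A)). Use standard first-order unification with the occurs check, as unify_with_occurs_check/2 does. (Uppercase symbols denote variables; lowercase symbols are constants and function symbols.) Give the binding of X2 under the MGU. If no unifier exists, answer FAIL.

times(times(q(c,c),q(c,c)),q(q(c,c),q(c,c)))

Decompose node/2: times(c,A) = times(c,X2),  q(q(c,c),times(times(M,M),q(M,M))) = q(M,A).
Decompose times/2: c = c,  A = X2.
Delete trivial equation c = c.
Bind A := X2; substituting into the remaining equation gives: q(q(c,c),times(times(M,M),q(M,M))) = q(M,X2).
Decompose q/2: q(c,c) = M,  times(times(M,M),q(M,M)) = X2.
Bind M := q(c,c); substituting into the remaining equation gives: times(times(q(c,c),q(c,c)),q(q(c,c),q(c,c))) = X2.
Bind X2 := times(times(q(c,c),q(c,c)),q(q(c,c),q(c,c))). Substituting into the earlier binding gives A := times(times(q(c,c),q(c,c)),q(q(c,c),q(c,c))).
MGU = { A ↦ times(times(q(c,c),q(c,c)),q(q(c,c),q(c,c))), M ↦ q(c,c), X2 ↦ times(times(q(c,c),q(c,c)),q(q(c,c),q(c,c))) }, so X2 ↦ times(times(q(c,c),q(c,c)),q(q(c,c),q(c,c))).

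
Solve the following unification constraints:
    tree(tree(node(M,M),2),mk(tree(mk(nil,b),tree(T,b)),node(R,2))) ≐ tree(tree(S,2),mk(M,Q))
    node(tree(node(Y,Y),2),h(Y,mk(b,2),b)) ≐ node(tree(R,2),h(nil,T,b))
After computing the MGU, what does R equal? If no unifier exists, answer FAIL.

node(nil,nil)

Decompose tree/2: tree(node(M,M),2) ≐ tree(S,2),  mk(tree(mk(nil,b),tree(T,b)),node(R,2)) ≐ mk(M,Q).
Decompose tree/2: node(M,M) ≐ S,  2 ≐ 2.
Bind S := node(M,M); no other remaining equation mentions S.
Delete trivial equation 2 ≐ 2.
Decompose mk/2: tree(mk(nil,b),tree(T,b)) ≐ M,  node(R,2) ≐ Q.
Bind M := tree(mk(nil,b),tree(T,b)); no other remaining equation mentions M. Substituting into the earlier binding gives S := node(tree(mk(nil,b),tree(T,b)),tree(mk(nil,b),tree(T,b))).
Bind Q := node(R,2); no other remaining equation mentions Q.
Decompose node/2: tree(node(Y,Y),2) ≐ tree(R,2),  h(Y,mk(b,2),b) ≐ h(nil,T,b).
Decompose tree/2: node(Y,Y) ≐ R,  2 ≐ 2.
Bind R := node(Y,Y); no other remaining equation mentions R. Substituting into the earlier binding gives Q := node(node(Y,Y),2).
Delete trivial equation 2 ≐ 2.
Decompose h/3: Y ≐ nil,  mk(b,2) ≐ T,  b ≐ b.
Bind Y := nil; no other remaining equation mentions Y. Substituting into the earlier bindings gives Q := node(node(nil,nil),2), R := node(nil,nil).
Bind T := mk(b,2); no other remaining equation mentions T. Substituting into the earlier bindings gives S := node(tree(mk(nil,b),tree(mk(b,2),b)),tree(mk(nil,b),tree(mk(b,2),b))), M := tree(mk(nil,b),tree(mk(b,2),b)).
Delete trivial equation b ≐ b.
MGU = { S ↦ node(tree(mk(nil,b),tree(mk(b,2),b)),tree(mk(nil,b),tree(mk(b,2),b))), M ↦ tree(mk(nil,b),tree(mk(b,2),b)), Q ↦ node(node(nil,nil),2), R ↦ node(nil,nil), Y ↦ nil, T ↦ mk(b,2) }, so R ↦ node(nil,nil).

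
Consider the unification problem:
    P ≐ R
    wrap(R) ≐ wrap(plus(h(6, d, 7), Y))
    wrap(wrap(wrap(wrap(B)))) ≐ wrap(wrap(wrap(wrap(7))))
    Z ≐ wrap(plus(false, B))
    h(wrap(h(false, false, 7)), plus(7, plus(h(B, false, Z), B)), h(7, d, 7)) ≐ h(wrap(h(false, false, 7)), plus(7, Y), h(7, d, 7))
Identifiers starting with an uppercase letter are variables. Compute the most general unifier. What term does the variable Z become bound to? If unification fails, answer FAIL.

wrap(plus(false, 7))

Bind P := R; no other remaining equation mentions P.
Decompose wrap/1: R ≐ plus(h(6, d, 7), Y).
Bind R := plus(h(6, d, 7), Y); no other remaining equation mentions R. Substituting into the earlier binding gives P := plus(h(6, d, 7), Y).
Decompose wrap/1: wrap(wrap(wrap(B))) ≐ wrap(wrap(wrap(7))).
Decompose wrap/1: wrap(wrap(B)) ≐ wrap(wrap(7)).
Decompose wrap/1: wrap(B) ≐ wrap(7).
Decompose wrap/1: B ≐ 7.
Bind B := 7; substituting into the remaining equations gives: Z ≐ wrap(plus(false, 7)),  h(wrap(h(false, false, 7)), plus(7, plus(h(7, false, Z), 7)), h(7, d, 7)) ≐ h(wrap(h(false, false, 7)), plus(7, Y), h(7, d, 7)).
Bind Z := wrap(plus(false, 7)); substituting into the remaining equation gives: h(wrap(h(false, false, 7)), plus(7, plus(h(7, false, wrap(plus(false, 7))), 7)), h(7, d, 7)) ≐ h(wrap(h(false, false, 7)), plus(7, Y), h(7, d, 7)).
Decompose h/3: wrap(h(false, false, 7)) ≐ wrap(h(false, false, 7)),  plus(7, plus(h(7, false, wrap(plus(false, 7))), 7)) ≐ plus(7, Y),  h(7, d, 7) ≐ h(7, d, 7).
Delete trivial equation wrap(h(false, false, 7)) ≐ wrap(h(false, false, 7)).
Decompose plus/2: 7 ≐ 7,  plus(h(7, false, wrap(plus(false, 7))), 7) ≐ Y.
Delete trivial equation 7 ≐ 7.
Bind Y := plus(h(7, false, wrap(plus(false, 7))), 7); no other remaining equation mentions Y. Substituting into the earlier bindings gives P := plus(h(6, d, 7), plus(h(7, false, wrap(plus(false, 7))), 7)), R := plus(h(6, d, 7), plus(h(7, false, wrap(plus(false, 7))), 7)).
Delete trivial equation h(7, d, 7) ≐ h(7, d, 7).
MGU = { P := plus(h(6, d, 7), plus(h(7, false, wrap(plus(false, 7))), 7)), R := plus(h(6, d, 7), plus(h(7, false, wrap(plus(false, 7))), 7)), B := 7, Z := wrap(plus(false, 7)), Y := plus(h(7, false, wrap(plus(false, 7))), 7) }, so Z := wrap(plus(false, 7)).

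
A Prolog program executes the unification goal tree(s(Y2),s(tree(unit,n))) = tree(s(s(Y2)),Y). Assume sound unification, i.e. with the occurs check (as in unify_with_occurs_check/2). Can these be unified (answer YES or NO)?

Decompose tree/2: s(Y2) = s(s(Y2)),  s(tree(unit,n)) = Y.
Decompose s/1: Y2 = s(Y2).
Occurs check fails: Y2 occurs in s(Y2); the equation Y2 = s(Y2) has no finite solution.

NO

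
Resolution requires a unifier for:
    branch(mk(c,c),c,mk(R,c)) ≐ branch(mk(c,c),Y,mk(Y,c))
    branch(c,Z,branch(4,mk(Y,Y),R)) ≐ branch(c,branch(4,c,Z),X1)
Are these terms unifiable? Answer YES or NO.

NO

Decompose branch/3: mk(c,c) ≐ mk(c,c),  c ≐ Y,  mk(R,c) ≐ mk(Y,c).
Delete trivial equation mk(c,c) ≐ mk(c,c).
Bind Y := c; substituting into the remaining equations gives: mk(R,c) ≐ mk(c,c),  branch(c,Z,branch(4,mk(c,c),R)) ≐ branch(c,branch(4,c,Z),X1).
Decompose mk/2: R ≐ c,  c ≐ c.
Bind R := c; substituting into the one remaining equation that mentions R gives: branch(c,Z,branch(4,mk(c,c),c)) ≐ branch(c,branch(4,c,Z),X1).
Delete trivial equation c ≐ c.
Decompose branch/3: c ≐ c,  Z ≐ branch(4,c,Z),  branch(4,mk(c,c),c) ≐ X1.
Delete trivial equation c ≐ c.
Occurs check fails: Z occurs in branch(4,c,Z); the equation Z ≐ branch(4,c,Z) has no finite solution.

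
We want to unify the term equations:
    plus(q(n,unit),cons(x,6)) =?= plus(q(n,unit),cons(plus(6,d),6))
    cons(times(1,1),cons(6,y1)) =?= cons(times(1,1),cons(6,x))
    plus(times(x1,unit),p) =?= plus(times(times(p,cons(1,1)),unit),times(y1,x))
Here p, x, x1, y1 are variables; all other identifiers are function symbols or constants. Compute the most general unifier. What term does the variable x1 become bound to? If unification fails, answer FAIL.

Decompose plus/2: q(n,unit) =?= q(n,unit),  cons(x,6) =?= cons(plus(6,d),6).
Delete trivial equation q(n,unit) =?= q(n,unit).
Decompose cons/2: x =?= plus(6,d),  6 =?= 6.
Bind x := plus(6,d); substituting into the 2 remaining equations that mention x gives: cons(times(1,1),cons(6,y1)) =?= cons(times(1,1),cons(6,plus(6,d))),  plus(times(x1,unit),p) =?= plus(times(times(p,cons(1,1)),unit),times(y1,plus(6,d))).
Delete trivial equation 6 =?= 6.
Decompose cons/2: times(1,1) =?= times(1,1),  cons(6,y1) =?= cons(6,plus(6,d)).
Delete trivial equation times(1,1) =?= times(1,1).
Decompose cons/2: 6 =?= 6,  y1 =?= plus(6,d).
Delete trivial equation 6 =?= 6.
Bind y1 := plus(6,d); substituting into the remaining equation gives: plus(times(x1,unit),p) =?= plus(times(times(p,cons(1,1)),unit),times(plus(6,d),plus(6,d))).
Decompose plus/2: times(x1,unit) =?= times(times(p,cons(1,1)),unit),  p =?= times(plus(6,d),plus(6,d)).
Decompose times/2: x1 =?= times(p,cons(1,1)),  unit =?= unit.
Bind x1 := times(p,cons(1,1)); no other remaining equation mentions x1.
Delete trivial equation unit =?= unit.
Bind p := times(plus(6,d),plus(6,d)). Substituting into the earlier binding gives x1 := times(times(plus(6,d),plus(6,d)),cons(1,1)).
MGU = { x ↦ plus(6,d), y1 ↦ plus(6,d), x1 ↦ times(times(plus(6,d),plus(6,d)),cons(1,1)), p ↦ times(plus(6,d),plus(6,d)) }, so x1 ↦ times(times(plus(6,d),plus(6,d)),cons(1,1)).

times(times(plus(6,d),plus(6,d)),cons(1,1))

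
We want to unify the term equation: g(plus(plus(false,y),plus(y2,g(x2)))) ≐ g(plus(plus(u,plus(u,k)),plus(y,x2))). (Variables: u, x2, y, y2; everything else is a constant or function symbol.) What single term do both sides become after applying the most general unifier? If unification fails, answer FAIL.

FAIL

Decompose g/1: plus(plus(false,y),plus(y2,g(x2))) ≐ plus(plus(u,plus(u,k)),plus(y,x2)).
Decompose plus/2: plus(false,y) ≐ plus(u,plus(u,k)),  plus(y2,g(x2)) ≐ plus(y,x2).
Decompose plus/2: false ≐ u,  y ≐ plus(u,k).
Bind u := false; substituting into the one remaining equation that mentions u gives: y ≐ plus(false,k).
Bind y := plus(false,k); substituting into the remaining equation gives: plus(y2,g(x2)) ≐ plus(plus(false,k),x2).
Decompose plus/2: y2 ≐ plus(false,k),  g(x2) ≐ x2.
Bind y2 := plus(false,k); no other remaining equation mentions y2.
Occurs check fails: x2 occurs in g(x2); the equation x2 ≐ g(x2) has no finite solution.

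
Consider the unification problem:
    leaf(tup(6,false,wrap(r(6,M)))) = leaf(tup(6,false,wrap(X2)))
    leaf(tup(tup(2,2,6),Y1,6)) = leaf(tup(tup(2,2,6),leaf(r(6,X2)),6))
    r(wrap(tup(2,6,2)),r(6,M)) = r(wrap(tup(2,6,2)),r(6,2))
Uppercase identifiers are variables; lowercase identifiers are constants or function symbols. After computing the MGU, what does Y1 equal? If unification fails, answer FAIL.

leaf(r(6,r(6,2)))

Decompose leaf/1: tup(6,false,wrap(r(6,M))) = tup(6,false,wrap(X2)).
Decompose tup/3: 6 = 6,  false = false,  wrap(r(6,M)) = wrap(X2).
Delete trivial equation 6 = 6.
Delete trivial equation false = false.
Decompose wrap/1: r(6,M) = X2.
Bind X2 := r(6,M); substituting into the one remaining equation that mentions X2 gives: leaf(tup(tup(2,2,6),Y1,6)) = leaf(tup(tup(2,2,6),leaf(r(6,r(6,M))),6)).
Decompose leaf/1: tup(tup(2,2,6),Y1,6) = tup(tup(2,2,6),leaf(r(6,r(6,M))),6).
Decompose tup/3: tup(2,2,6) = tup(2,2,6),  Y1 = leaf(r(6,r(6,M))),  6 = 6.
Delete trivial equation tup(2,2,6) = tup(2,2,6).
Bind Y1 := leaf(r(6,r(6,M))); no other remaining equation mentions Y1.
Delete trivial equation 6 = 6.
Decompose r/2: wrap(tup(2,6,2)) = wrap(tup(2,6,2)),  r(6,M) = r(6,2).
Delete trivial equation wrap(tup(2,6,2)) = wrap(tup(2,6,2)).
Decompose r/2: 6 = 6,  M = 2.
Delete trivial equation 6 = 6.
Bind M := 2. Substituting into the earlier bindings gives X2 := r(6,2), Y1 := leaf(r(6,r(6,2))).
MGU = { X2 -> r(6,2), Y1 -> leaf(r(6,r(6,2))), M -> 2 }, so Y1 -> leaf(r(6,r(6,2))).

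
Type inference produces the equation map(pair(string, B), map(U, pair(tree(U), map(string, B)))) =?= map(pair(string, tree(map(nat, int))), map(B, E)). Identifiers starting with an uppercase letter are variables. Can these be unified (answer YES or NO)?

Decompose map/2: pair(string, B) =?= pair(string, tree(map(nat, int))),  map(U, pair(tree(U), map(string, B))) =?= map(B, E).
Decompose pair/2: string =?= string,  B =?= tree(map(nat, int)).
Delete trivial equation string =?= string.
Bind B := tree(map(nat, int)); substituting into the remaining equation gives: map(U, pair(tree(U), map(string, tree(map(nat, int))))) =?= map(tree(map(nat, int)), E).
Decompose map/2: U =?= tree(map(nat, int)),  pair(tree(U), map(string, tree(map(nat, int)))) =?= E.
Bind U := tree(map(nat, int)); substituting into the remaining equation gives: pair(tree(tree(map(nat, int))), map(string, tree(map(nat, int)))) =?= E.
Bind E := pair(tree(tree(map(nat, int))), map(string, tree(map(nat, int)))).
No equations remain and no clash or occurs-check failure arose, so a unifier exists.

YES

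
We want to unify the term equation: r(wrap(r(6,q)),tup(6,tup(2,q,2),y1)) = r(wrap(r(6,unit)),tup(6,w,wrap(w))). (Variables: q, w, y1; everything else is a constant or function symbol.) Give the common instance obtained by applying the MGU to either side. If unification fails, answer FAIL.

r(wrap(r(6,unit)),tup(6,tup(2,unit,2),wrap(tup(2,unit,2))))

Decompose r/2: wrap(r(6,q)) = wrap(r(6,unit)),  tup(6,tup(2,q,2),y1) = tup(6,w,wrap(w)).
Decompose wrap/1: r(6,q) = r(6,unit).
Decompose r/2: 6 = 6,  q = unit.
Delete trivial equation 6 = 6.
Bind q := unit; substituting into the remaining equation gives: tup(6,tup(2,unit,2),y1) = tup(6,w,wrap(w)).
Decompose tup/3: 6 = 6,  tup(2,unit,2) = w,  y1 = wrap(w).
Delete trivial equation 6 = 6.
Bind w := tup(2,unit,2); substituting into the remaining equation gives: y1 = wrap(tup(2,unit,2)).
Bind y1 := wrap(tup(2,unit,2)).
Applying the MGU to either side gives r(wrap(r(6,unit)),tup(6,tup(2,unit,2),wrap(tup(2,unit,2)))).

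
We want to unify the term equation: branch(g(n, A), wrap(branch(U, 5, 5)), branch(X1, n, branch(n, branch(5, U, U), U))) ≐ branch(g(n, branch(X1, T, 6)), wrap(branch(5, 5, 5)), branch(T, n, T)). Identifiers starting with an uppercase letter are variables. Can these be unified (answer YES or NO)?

Decompose branch/3: g(n, A) ≐ g(n, branch(X1, T, 6)),  wrap(branch(U, 5, 5)) ≐ wrap(branch(5, 5, 5)),  branch(X1, n, branch(n, branch(5, U, U), U)) ≐ branch(T, n, T).
Decompose g/2: n ≐ n,  A ≐ branch(X1, T, 6).
Delete trivial equation n ≐ n.
Bind A := branch(X1, T, 6); no other remaining equation mentions A.
Decompose wrap/1: branch(U, 5, 5) ≐ branch(5, 5, 5).
Decompose branch/3: U ≐ 5,  5 ≐ 5,  5 ≐ 5.
Bind U := 5; substituting into the one remaining equation that mentions U gives: branch(X1, n, branch(n, branch(5, 5, 5), 5)) ≐ branch(T, n, T).
Delete trivial equation 5 ≐ 5.
Delete trivial equation 5 ≐ 5.
Decompose branch/3: X1 ≐ T,  n ≐ n,  branch(n, branch(5, 5, 5), 5) ≐ T.
Bind X1 := T; no other remaining equation mentions X1. Substituting into the earlier binding gives A := branch(T, T, 6).
Delete trivial equation n ≐ n.
Bind T := branch(n, branch(5, 5, 5), 5). Substituting into the earlier bindings gives A := branch(branch(n, branch(5, 5, 5), 5), branch(n, branch(5, 5, 5), 5), 6), X1 := branch(n, branch(5, 5, 5), 5).
No equations remain and no clash or occurs-check failure arose, so a unifier exists.

YES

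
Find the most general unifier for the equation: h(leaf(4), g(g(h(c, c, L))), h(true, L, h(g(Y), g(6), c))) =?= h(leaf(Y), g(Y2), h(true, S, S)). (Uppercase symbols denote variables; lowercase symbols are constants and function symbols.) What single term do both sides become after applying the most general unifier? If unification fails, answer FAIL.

Decompose h/3: leaf(4) =?= leaf(Y),  g(g(h(c, c, L))) =?= g(Y2),  h(true, L, h(g(Y), g(6), c)) =?= h(true, S, S).
Decompose leaf/1: 4 =?= Y.
Bind Y := 4; substituting into the one remaining equation that mentions Y gives: h(true, L, h(g(4), g(6), c)) =?= h(true, S, S).
Decompose g/1: g(h(c, c, L)) =?= Y2.
Bind Y2 := g(h(c, c, L)); no other remaining equation mentions Y2.
Decompose h/3: true =?= true,  L =?= S,  h(g(4), g(6), c) =?= S.
Delete trivial equation true =?= true.
Bind L := S; no other remaining equation mentions L. Substituting into the earlier binding gives Y2 := g(h(c, c, S)).
Bind S := h(g(4), g(6), c). Substituting into the earlier bindings gives Y2 := g(h(c, c, h(g(4), g(6), c))), L := h(g(4), g(6), c).
Applying the MGU to either side gives h(leaf(4), g(g(h(c, c, h(g(4), g(6), c)))), h(true, h(g(4), g(6), c), h(g(4), g(6), c))).

h(leaf(4), g(g(h(c, c, h(g(4), g(6), c)))), h(true, h(g(4), g(6), c), h(g(4), g(6), c)))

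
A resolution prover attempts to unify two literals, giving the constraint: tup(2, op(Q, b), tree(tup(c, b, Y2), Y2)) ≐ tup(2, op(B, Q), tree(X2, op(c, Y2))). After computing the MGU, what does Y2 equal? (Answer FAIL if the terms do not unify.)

Decompose tup/3: 2 ≐ 2,  op(Q, b) ≐ op(B, Q),  tree(tup(c, b, Y2), Y2) ≐ tree(X2, op(c, Y2)).
Delete trivial equation 2 ≐ 2.
Decompose op/2: Q ≐ B,  b ≐ Q.
Bind Q := B; substituting into the one remaining equation that mentions Q gives: b ≐ B.
Bind B := b; no other remaining equation mentions B. Substituting into the earlier binding gives Q := b.
Decompose tree/2: tup(c, b, Y2) ≐ X2,  Y2 ≐ op(c, Y2).
Bind X2 := tup(c, b, Y2); no other remaining equation mentions X2.
Occurs check fails: Y2 occurs in op(c, Y2); the equation Y2 ≐ op(c, Y2) has no finite solution.

FAIL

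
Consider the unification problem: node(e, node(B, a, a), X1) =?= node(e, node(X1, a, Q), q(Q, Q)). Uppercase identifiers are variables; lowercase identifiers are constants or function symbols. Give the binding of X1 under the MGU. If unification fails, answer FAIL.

q(a, a)

Decompose node/3: e =?= e,  node(B, a, a) =?= node(X1, a, Q),  X1 =?= q(Q, Q).
Delete trivial equation e =?= e.
Decompose node/3: B =?= X1,  a =?= a,  a =?= Q.
Bind B := X1; no other remaining equation mentions B.
Delete trivial equation a =?= a.
Bind Q := a; substituting into the remaining equation gives: X1 =?= q(a, a).
Bind X1 := q(a, a). Substituting into the earlier binding gives B := q(a, a).
MGU = { B -> q(a, a), Q -> a, X1 -> q(a, a) }, so X1 -> q(a, a).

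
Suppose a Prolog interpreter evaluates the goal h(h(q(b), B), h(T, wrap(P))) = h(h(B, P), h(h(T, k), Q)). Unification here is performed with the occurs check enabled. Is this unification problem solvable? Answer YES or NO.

Decompose h/2: h(q(b), B) = h(B, P),  h(T, wrap(P)) = h(h(T, k), Q).
Decompose h/2: q(b) = B,  B = P.
Bind B := q(b); substituting into the one remaining equation that mentions B gives: q(b) = P.
Bind P := q(b); substituting into the remaining equation gives: h(T, wrap(q(b))) = h(h(T, k), Q).
Decompose h/2: T = h(T, k),  wrap(q(b)) = Q.
Occurs check fails: T occurs in h(T, k); the equation T = h(T, k) has no finite solution.

NO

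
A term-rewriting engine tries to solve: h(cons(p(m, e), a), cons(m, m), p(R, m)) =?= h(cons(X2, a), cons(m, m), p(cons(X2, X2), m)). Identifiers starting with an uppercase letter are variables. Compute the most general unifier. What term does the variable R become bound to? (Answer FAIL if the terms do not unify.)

Decompose h/3: cons(p(m, e), a) =?= cons(X2, a),  cons(m, m) =?= cons(m, m),  p(R, m) =?= p(cons(X2, X2), m).
Decompose cons/2: p(m, e) =?= X2,  a =?= a.
Bind X2 := p(m, e); substituting into the one remaining equation that mentions X2 gives: p(R, m) =?= p(cons(p(m, e), p(m, e)), m).
Delete trivial equation a =?= a.
Delete trivial equation cons(m, m) =?= cons(m, m).
Decompose p/2: R =?= cons(p(m, e), p(m, e)),  m =?= m.
Bind R := cons(p(m, e), p(m, e)); no other remaining equation mentions R.
Delete trivial equation m =?= m.
MGU = { X2 ↦ p(m, e), R ↦ cons(p(m, e), p(m, e)) }, so R ↦ cons(p(m, e), p(m, e)).

cons(p(m, e), p(m, e))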